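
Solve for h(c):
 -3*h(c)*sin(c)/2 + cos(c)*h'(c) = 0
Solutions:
 h(c) = C1/cos(c)^(3/2)


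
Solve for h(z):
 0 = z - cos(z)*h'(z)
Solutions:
 h(z) = C1 + Integral(z/cos(z), z)


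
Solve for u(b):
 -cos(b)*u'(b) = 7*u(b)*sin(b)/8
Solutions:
 u(b) = C1*cos(b)^(7/8)


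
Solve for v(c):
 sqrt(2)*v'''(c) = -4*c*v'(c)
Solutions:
 v(c) = C1 + Integral(C2*airyai(-sqrt(2)*c) + C3*airybi(-sqrt(2)*c), c)


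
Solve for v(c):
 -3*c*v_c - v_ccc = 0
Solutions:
 v(c) = C1 + Integral(C2*airyai(-3^(1/3)*c) + C3*airybi(-3^(1/3)*c), c)


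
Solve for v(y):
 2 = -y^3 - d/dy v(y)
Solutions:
 v(y) = C1 - y^4/4 - 2*y


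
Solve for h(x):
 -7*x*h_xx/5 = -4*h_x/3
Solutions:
 h(x) = C1 + C2*x^(41/21)


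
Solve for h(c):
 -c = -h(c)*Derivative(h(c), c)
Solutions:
 h(c) = -sqrt(C1 + c^2)
 h(c) = sqrt(C1 + c^2)


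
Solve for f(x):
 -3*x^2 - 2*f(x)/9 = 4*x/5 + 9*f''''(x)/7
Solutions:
 f(x) = -27*x^2/2 - 18*x/5 + (C1*sin(2^(3/4)*7^(1/4)*x/6) + C2*cos(2^(3/4)*7^(1/4)*x/6))*exp(-2^(3/4)*7^(1/4)*x/6) + (C3*sin(2^(3/4)*7^(1/4)*x/6) + C4*cos(2^(3/4)*7^(1/4)*x/6))*exp(2^(3/4)*7^(1/4)*x/6)


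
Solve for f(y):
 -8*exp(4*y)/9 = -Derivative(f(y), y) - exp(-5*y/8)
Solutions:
 f(y) = C1 + 2*exp(4*y)/9 + 8*exp(-5*y/8)/5


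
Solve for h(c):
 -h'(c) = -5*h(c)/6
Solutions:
 h(c) = C1*exp(5*c/6)


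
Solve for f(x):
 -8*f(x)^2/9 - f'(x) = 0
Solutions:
 f(x) = 9/(C1 + 8*x)


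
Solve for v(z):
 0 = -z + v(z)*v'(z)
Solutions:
 v(z) = -sqrt(C1 + z^2)
 v(z) = sqrt(C1 + z^2)


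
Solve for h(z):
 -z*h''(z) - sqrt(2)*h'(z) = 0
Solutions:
 h(z) = C1 + C2*z^(1 - sqrt(2))


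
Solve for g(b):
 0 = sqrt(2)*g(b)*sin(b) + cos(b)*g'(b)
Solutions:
 g(b) = C1*cos(b)^(sqrt(2))


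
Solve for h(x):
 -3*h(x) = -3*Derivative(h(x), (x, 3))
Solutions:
 h(x) = C3*exp(x) + (C1*sin(sqrt(3)*x/2) + C2*cos(sqrt(3)*x/2))*exp(-x/2)


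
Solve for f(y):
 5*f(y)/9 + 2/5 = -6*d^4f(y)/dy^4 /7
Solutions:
 f(y) = (C1*sin(210^(1/4)*y/6) + C2*cos(210^(1/4)*y/6))*exp(-210^(1/4)*y/6) + (C3*sin(210^(1/4)*y/6) + C4*cos(210^(1/4)*y/6))*exp(210^(1/4)*y/6) - 18/25


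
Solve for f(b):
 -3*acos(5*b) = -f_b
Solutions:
 f(b) = C1 + 3*b*acos(5*b) - 3*sqrt(1 - 25*b^2)/5


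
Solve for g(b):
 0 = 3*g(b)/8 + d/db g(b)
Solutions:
 g(b) = C1*exp(-3*b/8)


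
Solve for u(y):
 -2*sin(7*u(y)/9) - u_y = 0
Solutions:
 2*y + 9*log(cos(7*u(y)/9) - 1)/14 - 9*log(cos(7*u(y)/9) + 1)/14 = C1


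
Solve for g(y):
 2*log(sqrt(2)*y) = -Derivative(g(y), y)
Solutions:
 g(y) = C1 - 2*y*log(y) - y*log(2) + 2*y


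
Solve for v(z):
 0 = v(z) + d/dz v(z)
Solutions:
 v(z) = C1*exp(-z)


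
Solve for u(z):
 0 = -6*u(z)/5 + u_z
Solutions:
 u(z) = C1*exp(6*z/5)


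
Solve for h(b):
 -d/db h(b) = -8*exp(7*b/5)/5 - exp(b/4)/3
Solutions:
 h(b) = C1 + 8*exp(7*b/5)/7 + 4*exp(b/4)/3


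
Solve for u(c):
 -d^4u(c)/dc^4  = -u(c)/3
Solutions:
 u(c) = C1*exp(-3^(3/4)*c/3) + C2*exp(3^(3/4)*c/3) + C3*sin(3^(3/4)*c/3) + C4*cos(3^(3/4)*c/3)


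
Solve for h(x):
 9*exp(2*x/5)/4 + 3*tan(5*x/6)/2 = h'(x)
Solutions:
 h(x) = C1 + 45*exp(2*x/5)/8 - 9*log(cos(5*x/6))/5


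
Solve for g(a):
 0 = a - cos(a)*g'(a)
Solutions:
 g(a) = C1 + Integral(a/cos(a), a)


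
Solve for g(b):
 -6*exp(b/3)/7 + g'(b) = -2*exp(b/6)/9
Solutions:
 g(b) = C1 - 4*exp(b/6)/3 + 18*exp(b/3)/7


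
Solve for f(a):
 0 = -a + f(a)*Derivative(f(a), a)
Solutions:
 f(a) = -sqrt(C1 + a^2)
 f(a) = sqrt(C1 + a^2)


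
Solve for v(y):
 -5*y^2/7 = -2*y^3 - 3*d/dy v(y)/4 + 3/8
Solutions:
 v(y) = C1 - 2*y^4/3 + 20*y^3/63 + y/2


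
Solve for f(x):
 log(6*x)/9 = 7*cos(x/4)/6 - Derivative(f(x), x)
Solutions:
 f(x) = C1 - x*log(x)/9 - x*log(6)/9 + x/9 + 14*sin(x/4)/3


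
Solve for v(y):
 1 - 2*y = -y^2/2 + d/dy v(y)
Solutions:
 v(y) = C1 + y^3/6 - y^2 + y


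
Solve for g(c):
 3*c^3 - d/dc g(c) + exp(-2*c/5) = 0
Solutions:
 g(c) = C1 + 3*c^4/4 - 5*exp(-2*c/5)/2


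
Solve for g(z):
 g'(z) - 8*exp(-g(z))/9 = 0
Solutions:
 g(z) = log(C1 + 8*z/9)


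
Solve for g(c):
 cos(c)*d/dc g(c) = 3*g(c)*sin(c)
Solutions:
 g(c) = C1/cos(c)^3


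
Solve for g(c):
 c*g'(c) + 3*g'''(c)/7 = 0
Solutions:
 g(c) = C1 + Integral(C2*airyai(-3^(2/3)*7^(1/3)*c/3) + C3*airybi(-3^(2/3)*7^(1/3)*c/3), c)


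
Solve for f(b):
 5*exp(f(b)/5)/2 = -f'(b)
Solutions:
 f(b) = 5*log(1/(C1 + 5*b)) + 5*log(10)


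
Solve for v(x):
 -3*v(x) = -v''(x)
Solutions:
 v(x) = C1*exp(-sqrt(3)*x) + C2*exp(sqrt(3)*x)


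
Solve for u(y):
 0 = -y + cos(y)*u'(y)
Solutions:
 u(y) = C1 + Integral(y/cos(y), y)


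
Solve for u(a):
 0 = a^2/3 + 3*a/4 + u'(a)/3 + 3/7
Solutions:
 u(a) = C1 - a^3/3 - 9*a^2/8 - 9*a/7


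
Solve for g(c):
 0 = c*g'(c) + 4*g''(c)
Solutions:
 g(c) = C1 + C2*erf(sqrt(2)*c/4)


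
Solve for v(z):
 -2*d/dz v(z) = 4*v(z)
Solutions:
 v(z) = C1*exp(-2*z)


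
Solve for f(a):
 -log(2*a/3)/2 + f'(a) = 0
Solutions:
 f(a) = C1 + a*log(a)/2 - a*log(3)/2 - a/2 + a*log(2)/2


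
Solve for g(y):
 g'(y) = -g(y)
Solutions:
 g(y) = C1*exp(-y)


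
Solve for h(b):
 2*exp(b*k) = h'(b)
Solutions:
 h(b) = C1 + 2*exp(b*k)/k


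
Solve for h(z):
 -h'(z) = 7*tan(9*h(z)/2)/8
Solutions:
 h(z) = -2*asin(C1*exp(-63*z/16))/9 + 2*pi/9
 h(z) = 2*asin(C1*exp(-63*z/16))/9


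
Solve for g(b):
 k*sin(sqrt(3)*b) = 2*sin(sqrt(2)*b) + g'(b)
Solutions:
 g(b) = C1 - sqrt(3)*k*cos(sqrt(3)*b)/3 + sqrt(2)*cos(sqrt(2)*b)


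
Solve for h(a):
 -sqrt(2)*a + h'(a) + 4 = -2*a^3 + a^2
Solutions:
 h(a) = C1 - a^4/2 + a^3/3 + sqrt(2)*a^2/2 - 4*a


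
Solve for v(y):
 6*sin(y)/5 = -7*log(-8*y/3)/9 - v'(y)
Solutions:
 v(y) = C1 - 7*y*log(-y)/9 - 7*y*log(2)/3 + 7*y/9 + 7*y*log(3)/9 + 6*cos(y)/5


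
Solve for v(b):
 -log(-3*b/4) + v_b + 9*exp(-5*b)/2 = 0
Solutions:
 v(b) = C1 + b*log(-b) + b*(-2*log(2) - 1 + log(3)) + 9*exp(-5*b)/10


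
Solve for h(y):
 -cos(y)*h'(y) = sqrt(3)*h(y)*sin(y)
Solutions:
 h(y) = C1*cos(y)^(sqrt(3))


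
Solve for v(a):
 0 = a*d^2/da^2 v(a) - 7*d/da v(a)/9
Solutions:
 v(a) = C1 + C2*a^(16/9)


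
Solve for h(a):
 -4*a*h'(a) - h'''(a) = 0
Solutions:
 h(a) = C1 + Integral(C2*airyai(-2^(2/3)*a) + C3*airybi(-2^(2/3)*a), a)


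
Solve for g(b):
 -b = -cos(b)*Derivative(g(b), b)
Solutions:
 g(b) = C1 + Integral(b/cos(b), b)


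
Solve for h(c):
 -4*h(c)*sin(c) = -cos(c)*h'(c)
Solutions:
 h(c) = C1/cos(c)^4


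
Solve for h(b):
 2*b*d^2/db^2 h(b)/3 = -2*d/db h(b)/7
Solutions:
 h(b) = C1 + C2*b^(4/7)


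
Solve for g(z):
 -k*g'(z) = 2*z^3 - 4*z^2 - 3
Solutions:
 g(z) = C1 - z^4/(2*k) + 4*z^3/(3*k) + 3*z/k


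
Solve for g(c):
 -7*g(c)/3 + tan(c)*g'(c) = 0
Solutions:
 g(c) = C1*sin(c)^(7/3)


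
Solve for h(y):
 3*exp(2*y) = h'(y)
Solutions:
 h(y) = C1 + 3*exp(2*y)/2


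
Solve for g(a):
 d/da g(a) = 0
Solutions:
 g(a) = C1


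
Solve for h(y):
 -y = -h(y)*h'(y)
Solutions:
 h(y) = -sqrt(C1 + y^2)
 h(y) = sqrt(C1 + y^2)


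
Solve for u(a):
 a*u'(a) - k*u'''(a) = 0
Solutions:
 u(a) = C1 + Integral(C2*airyai(a*(1/k)^(1/3)) + C3*airybi(a*(1/k)^(1/3)), a)


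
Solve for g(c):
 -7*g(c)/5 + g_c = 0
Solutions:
 g(c) = C1*exp(7*c/5)


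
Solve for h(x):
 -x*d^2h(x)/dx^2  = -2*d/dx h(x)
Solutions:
 h(x) = C1 + C2*x^3


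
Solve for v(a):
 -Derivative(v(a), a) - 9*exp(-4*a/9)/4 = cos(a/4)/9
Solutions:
 v(a) = C1 - 4*sin(a/4)/9 + 81*exp(-4*a/9)/16


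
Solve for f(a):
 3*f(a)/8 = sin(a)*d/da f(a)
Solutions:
 f(a) = C1*(cos(a) - 1)^(3/16)/(cos(a) + 1)^(3/16)


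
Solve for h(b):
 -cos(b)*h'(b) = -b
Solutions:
 h(b) = C1 + Integral(b/cos(b), b)


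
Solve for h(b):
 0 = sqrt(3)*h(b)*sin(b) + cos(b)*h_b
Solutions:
 h(b) = C1*cos(b)^(sqrt(3))


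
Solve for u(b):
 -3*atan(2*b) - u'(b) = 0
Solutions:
 u(b) = C1 - 3*b*atan(2*b) + 3*log(4*b^2 + 1)/4


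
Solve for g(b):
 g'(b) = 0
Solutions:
 g(b) = C1


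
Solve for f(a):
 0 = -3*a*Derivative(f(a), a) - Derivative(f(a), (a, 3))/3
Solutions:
 f(a) = C1 + Integral(C2*airyai(-3^(2/3)*a) + C3*airybi(-3^(2/3)*a), a)


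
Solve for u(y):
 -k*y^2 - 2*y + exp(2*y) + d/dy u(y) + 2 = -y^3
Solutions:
 u(y) = C1 + k*y^3/3 - y^4/4 + y^2 - 2*y - exp(2*y)/2


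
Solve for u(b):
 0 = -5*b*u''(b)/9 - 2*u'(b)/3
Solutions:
 u(b) = C1 + C2/b^(1/5)


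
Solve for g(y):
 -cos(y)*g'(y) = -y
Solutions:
 g(y) = C1 + Integral(y/cos(y), y)


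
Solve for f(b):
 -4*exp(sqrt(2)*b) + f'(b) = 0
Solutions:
 f(b) = C1 + 2*sqrt(2)*exp(sqrt(2)*b)


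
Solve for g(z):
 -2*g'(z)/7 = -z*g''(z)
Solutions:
 g(z) = C1 + C2*z^(9/7)


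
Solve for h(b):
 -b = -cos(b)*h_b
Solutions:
 h(b) = C1 + Integral(b/cos(b), b)


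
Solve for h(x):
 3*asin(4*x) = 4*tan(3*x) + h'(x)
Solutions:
 h(x) = C1 + 3*x*asin(4*x) + 3*sqrt(1 - 16*x^2)/4 + 4*log(cos(3*x))/3


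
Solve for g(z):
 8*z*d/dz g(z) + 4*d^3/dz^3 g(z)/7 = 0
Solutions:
 g(z) = C1 + Integral(C2*airyai(-14^(1/3)*z) + C3*airybi(-14^(1/3)*z), z)


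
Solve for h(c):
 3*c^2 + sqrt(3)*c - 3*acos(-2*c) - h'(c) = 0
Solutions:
 h(c) = C1 + c^3 + sqrt(3)*c^2/2 - 3*c*acos(-2*c) - 3*sqrt(1 - 4*c^2)/2


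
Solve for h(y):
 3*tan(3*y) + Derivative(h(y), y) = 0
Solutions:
 h(y) = C1 + log(cos(3*y))


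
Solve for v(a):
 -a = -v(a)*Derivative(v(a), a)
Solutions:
 v(a) = -sqrt(C1 + a^2)
 v(a) = sqrt(C1 + a^2)


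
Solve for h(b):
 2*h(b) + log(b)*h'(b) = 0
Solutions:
 h(b) = C1*exp(-2*li(b))


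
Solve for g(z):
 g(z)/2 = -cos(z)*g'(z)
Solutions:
 g(z) = C1*(sin(z) - 1)^(1/4)/(sin(z) + 1)^(1/4)


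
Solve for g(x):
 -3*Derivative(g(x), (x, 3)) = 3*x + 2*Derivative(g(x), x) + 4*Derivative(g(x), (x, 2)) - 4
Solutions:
 g(x) = C1 - 3*x^2/4 + 5*x + (C2*sin(sqrt(2)*x/3) + C3*cos(sqrt(2)*x/3))*exp(-2*x/3)


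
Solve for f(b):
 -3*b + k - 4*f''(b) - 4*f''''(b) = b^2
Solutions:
 f(b) = C1 + C2*b + C3*sin(b) + C4*cos(b) - b^4/48 - b^3/8 + b^2*(k + 2)/8


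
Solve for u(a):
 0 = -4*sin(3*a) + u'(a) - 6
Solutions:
 u(a) = C1 + 6*a - 4*cos(3*a)/3


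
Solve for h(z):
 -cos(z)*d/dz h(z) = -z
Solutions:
 h(z) = C1 + Integral(z/cos(z), z)


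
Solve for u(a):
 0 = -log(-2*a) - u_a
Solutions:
 u(a) = C1 - a*log(-a) + a*(1 - log(2))


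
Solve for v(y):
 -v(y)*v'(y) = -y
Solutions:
 v(y) = -sqrt(C1 + y^2)
 v(y) = sqrt(C1 + y^2)


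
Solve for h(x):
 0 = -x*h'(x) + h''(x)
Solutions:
 h(x) = C1 + C2*erfi(sqrt(2)*x/2)


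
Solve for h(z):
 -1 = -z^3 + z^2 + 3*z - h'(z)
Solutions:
 h(z) = C1 - z^4/4 + z^3/3 + 3*z^2/2 + z


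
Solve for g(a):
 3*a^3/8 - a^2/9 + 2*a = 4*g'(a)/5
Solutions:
 g(a) = C1 + 15*a^4/128 - 5*a^3/108 + 5*a^2/4


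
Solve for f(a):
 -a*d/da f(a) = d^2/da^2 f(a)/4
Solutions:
 f(a) = C1 + C2*erf(sqrt(2)*a)


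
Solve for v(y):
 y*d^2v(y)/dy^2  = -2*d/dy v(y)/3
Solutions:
 v(y) = C1 + C2*y^(1/3)


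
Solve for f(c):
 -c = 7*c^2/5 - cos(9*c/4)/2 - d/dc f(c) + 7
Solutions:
 f(c) = C1 + 7*c^3/15 + c^2/2 + 7*c - 2*sin(9*c/4)/9


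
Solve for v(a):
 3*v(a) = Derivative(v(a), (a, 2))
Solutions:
 v(a) = C1*exp(-sqrt(3)*a) + C2*exp(sqrt(3)*a)


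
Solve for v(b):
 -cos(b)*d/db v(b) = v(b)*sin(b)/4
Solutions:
 v(b) = C1*cos(b)^(1/4)


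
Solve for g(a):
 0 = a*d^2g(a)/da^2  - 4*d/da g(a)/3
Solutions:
 g(a) = C1 + C2*a^(7/3)


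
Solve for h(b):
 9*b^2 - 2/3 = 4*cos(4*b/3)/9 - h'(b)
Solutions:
 h(b) = C1 - 3*b^3 + 2*b/3 + sin(4*b/3)/3


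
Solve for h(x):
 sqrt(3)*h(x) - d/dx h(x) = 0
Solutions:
 h(x) = C1*exp(sqrt(3)*x)


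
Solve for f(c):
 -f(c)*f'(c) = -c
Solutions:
 f(c) = -sqrt(C1 + c^2)
 f(c) = sqrt(C1 + c^2)


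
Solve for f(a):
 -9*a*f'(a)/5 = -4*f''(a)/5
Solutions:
 f(a) = C1 + C2*erfi(3*sqrt(2)*a/4)


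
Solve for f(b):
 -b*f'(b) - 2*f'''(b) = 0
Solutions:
 f(b) = C1 + Integral(C2*airyai(-2^(2/3)*b/2) + C3*airybi(-2^(2/3)*b/2), b)


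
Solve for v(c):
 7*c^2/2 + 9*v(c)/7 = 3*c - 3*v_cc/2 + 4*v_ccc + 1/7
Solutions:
 v(c) = C1*exp(c*(-7^(2/3)*(24*sqrt(590) + 583)^(1/3) - 7*7^(1/3)/(24*sqrt(590) + 583)^(1/3) + 14)/112)*sin(sqrt(3)*7^(1/3)*c*(-7^(1/3)*(24*sqrt(590) + 583)^(1/3) + 7/(24*sqrt(590) + 583)^(1/3))/112) + C2*exp(c*(-7^(2/3)*(24*sqrt(590) + 583)^(1/3) - 7*7^(1/3)/(24*sqrt(590) + 583)^(1/3) + 14)/112)*cos(sqrt(3)*7^(1/3)*c*(-7^(1/3)*(24*sqrt(590) + 583)^(1/3) + 7/(24*sqrt(590) + 583)^(1/3))/112) + C3*exp(c*(7*7^(1/3)/(24*sqrt(590) + 583)^(1/3) + 7 + 7^(2/3)*(24*sqrt(590) + 583)^(1/3))/56) - 49*c^2/18 + 7*c/3 + 349/54


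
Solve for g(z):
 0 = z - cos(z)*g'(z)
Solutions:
 g(z) = C1 + Integral(z/cos(z), z)


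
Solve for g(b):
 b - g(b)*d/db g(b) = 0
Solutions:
 g(b) = -sqrt(C1 + b^2)
 g(b) = sqrt(C1 + b^2)


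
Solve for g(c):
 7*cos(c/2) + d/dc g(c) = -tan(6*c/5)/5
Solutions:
 g(c) = C1 + log(cos(6*c/5))/6 - 14*sin(c/2)


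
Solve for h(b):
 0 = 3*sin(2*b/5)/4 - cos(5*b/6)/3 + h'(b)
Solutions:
 h(b) = C1 + 2*sin(5*b/6)/5 + 15*cos(2*b/5)/8


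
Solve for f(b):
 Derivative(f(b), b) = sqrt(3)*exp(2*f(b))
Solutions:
 f(b) = log(-sqrt(-1/(C1 + sqrt(3)*b))) - log(2)/2
 f(b) = log(-1/(C1 + sqrt(3)*b))/2 - log(2)/2


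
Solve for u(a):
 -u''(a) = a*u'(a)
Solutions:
 u(a) = C1 + C2*erf(sqrt(2)*a/2)


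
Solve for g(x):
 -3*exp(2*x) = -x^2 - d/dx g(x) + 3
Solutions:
 g(x) = C1 - x^3/3 + 3*x + 3*exp(2*x)/2


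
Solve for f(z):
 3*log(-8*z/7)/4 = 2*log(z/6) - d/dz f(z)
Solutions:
 f(z) = C1 + 5*z*log(z)/4 + z*(-log(288) - 5/4 + 3*log(14)/4 - 3*I*pi/4)


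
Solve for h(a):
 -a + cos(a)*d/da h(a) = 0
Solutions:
 h(a) = C1 + Integral(a/cos(a), a)


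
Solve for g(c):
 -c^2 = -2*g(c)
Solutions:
 g(c) = c^2/2


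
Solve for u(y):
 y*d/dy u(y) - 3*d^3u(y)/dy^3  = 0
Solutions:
 u(y) = C1 + Integral(C2*airyai(3^(2/3)*y/3) + C3*airybi(3^(2/3)*y/3), y)


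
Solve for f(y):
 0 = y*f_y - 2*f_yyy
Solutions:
 f(y) = C1 + Integral(C2*airyai(2^(2/3)*y/2) + C3*airybi(2^(2/3)*y/2), y)


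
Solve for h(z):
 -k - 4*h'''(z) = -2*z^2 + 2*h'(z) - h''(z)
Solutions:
 h(z) = C1 - k*z/2 + z^3/3 + z^2/2 - 7*z/2 + (C2*sin(sqrt(31)*z/8) + C3*cos(sqrt(31)*z/8))*exp(z/8)


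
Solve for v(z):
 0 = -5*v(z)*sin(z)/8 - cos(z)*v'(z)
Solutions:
 v(z) = C1*cos(z)^(5/8)


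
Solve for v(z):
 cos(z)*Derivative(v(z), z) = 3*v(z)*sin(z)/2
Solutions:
 v(z) = C1/cos(z)^(3/2)


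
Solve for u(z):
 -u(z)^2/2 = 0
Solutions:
 u(z) = 0


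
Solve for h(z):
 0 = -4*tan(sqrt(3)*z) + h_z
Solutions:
 h(z) = C1 - 4*sqrt(3)*log(cos(sqrt(3)*z))/3


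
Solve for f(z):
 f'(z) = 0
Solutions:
 f(z) = C1


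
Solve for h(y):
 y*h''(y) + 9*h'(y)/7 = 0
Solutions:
 h(y) = C1 + C2/y^(2/7)


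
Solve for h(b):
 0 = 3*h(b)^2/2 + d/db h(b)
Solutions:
 h(b) = 2/(C1 + 3*b)


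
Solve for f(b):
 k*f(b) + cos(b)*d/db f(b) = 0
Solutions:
 f(b) = C1*exp(k*(log(sin(b) - 1) - log(sin(b) + 1))/2)


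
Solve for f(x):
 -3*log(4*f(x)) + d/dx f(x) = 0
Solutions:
 -Integral(1/(log(_y) + 2*log(2)), (_y, f(x)))/3 = C1 - x


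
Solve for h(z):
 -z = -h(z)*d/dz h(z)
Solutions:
 h(z) = -sqrt(C1 + z^2)
 h(z) = sqrt(C1 + z^2)


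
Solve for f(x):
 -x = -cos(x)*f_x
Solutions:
 f(x) = C1 + Integral(x/cos(x), x)


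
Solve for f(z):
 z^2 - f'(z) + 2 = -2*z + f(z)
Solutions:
 f(z) = C1*exp(-z) + z^2 + 2


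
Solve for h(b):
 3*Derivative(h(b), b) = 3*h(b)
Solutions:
 h(b) = C1*exp(b)


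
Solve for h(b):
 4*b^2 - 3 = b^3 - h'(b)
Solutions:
 h(b) = C1 + b^4/4 - 4*b^3/3 + 3*b


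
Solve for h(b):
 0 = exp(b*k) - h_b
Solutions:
 h(b) = C1 + exp(b*k)/k


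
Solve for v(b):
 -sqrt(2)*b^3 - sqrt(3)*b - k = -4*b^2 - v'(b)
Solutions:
 v(b) = C1 + sqrt(2)*b^4/4 - 4*b^3/3 + sqrt(3)*b^2/2 + b*k


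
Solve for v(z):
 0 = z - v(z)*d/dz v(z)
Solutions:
 v(z) = -sqrt(C1 + z^2)
 v(z) = sqrt(C1 + z^2)


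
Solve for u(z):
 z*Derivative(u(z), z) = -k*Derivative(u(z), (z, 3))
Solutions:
 u(z) = C1 + Integral(C2*airyai(z*(-1/k)^(1/3)) + C3*airybi(z*(-1/k)^(1/3)), z)


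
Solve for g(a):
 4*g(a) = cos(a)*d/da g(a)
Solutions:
 g(a) = C1*(sin(a)^2 + 2*sin(a) + 1)/(sin(a)^2 - 2*sin(a) + 1)


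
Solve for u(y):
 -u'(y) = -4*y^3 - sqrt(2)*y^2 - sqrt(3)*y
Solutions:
 u(y) = C1 + y^4 + sqrt(2)*y^3/3 + sqrt(3)*y^2/2


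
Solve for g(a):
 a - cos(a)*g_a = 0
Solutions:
 g(a) = C1 + Integral(a/cos(a), a)


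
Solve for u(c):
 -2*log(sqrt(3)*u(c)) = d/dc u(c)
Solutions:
 Integral(1/(2*log(_y) + log(3)), (_y, u(c))) = C1 - c


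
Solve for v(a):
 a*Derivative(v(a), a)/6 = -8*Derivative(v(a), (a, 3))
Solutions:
 v(a) = C1 + Integral(C2*airyai(-6^(2/3)*a/12) + C3*airybi(-6^(2/3)*a/12), a)


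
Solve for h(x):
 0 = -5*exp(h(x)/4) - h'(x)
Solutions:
 h(x) = 4*log(1/(C1 + 5*x)) + 8*log(2)


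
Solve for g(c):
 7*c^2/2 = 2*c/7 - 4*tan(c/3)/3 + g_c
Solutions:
 g(c) = C1 + 7*c^3/6 - c^2/7 - 4*log(cos(c/3))


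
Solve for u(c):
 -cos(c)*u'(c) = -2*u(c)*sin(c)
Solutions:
 u(c) = C1/cos(c)^2


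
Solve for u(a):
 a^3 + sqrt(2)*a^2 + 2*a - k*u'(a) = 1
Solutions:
 u(a) = C1 + a^4/(4*k) + sqrt(2)*a^3/(3*k) + a^2/k - a/k


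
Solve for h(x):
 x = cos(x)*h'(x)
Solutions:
 h(x) = C1 + Integral(x/cos(x), x)


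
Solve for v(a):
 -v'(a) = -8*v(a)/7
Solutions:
 v(a) = C1*exp(8*a/7)


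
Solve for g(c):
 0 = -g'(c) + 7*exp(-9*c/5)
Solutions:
 g(c) = C1 - 35*exp(-9*c/5)/9


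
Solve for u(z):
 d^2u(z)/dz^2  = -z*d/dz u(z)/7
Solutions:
 u(z) = C1 + C2*erf(sqrt(14)*z/14)


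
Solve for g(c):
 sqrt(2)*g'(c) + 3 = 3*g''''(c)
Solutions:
 g(c) = C1 + C4*exp(2^(1/6)*3^(2/3)*c/3) - 3*sqrt(2)*c/2 + (C2*sin(6^(1/6)*c/2) + C3*cos(6^(1/6)*c/2))*exp(-2^(1/6)*3^(2/3)*c/6)


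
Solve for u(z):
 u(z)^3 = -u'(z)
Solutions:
 u(z) = -sqrt(2)*sqrt(-1/(C1 - z))/2
 u(z) = sqrt(2)*sqrt(-1/(C1 - z))/2


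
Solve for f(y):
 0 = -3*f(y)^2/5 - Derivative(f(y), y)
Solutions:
 f(y) = 5/(C1 + 3*y)


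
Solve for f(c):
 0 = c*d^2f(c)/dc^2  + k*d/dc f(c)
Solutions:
 f(c) = C1 + c^(1 - re(k))*(C2*sin(log(c)*Abs(im(k))) + C3*cos(log(c)*im(k)))


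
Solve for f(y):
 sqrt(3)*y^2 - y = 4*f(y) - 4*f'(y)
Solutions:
 f(y) = C1*exp(y) + sqrt(3)*y^2/4 - y/4 + sqrt(3)*y/2 - 1/4 + sqrt(3)/2


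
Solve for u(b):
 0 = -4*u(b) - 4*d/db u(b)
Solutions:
 u(b) = C1*exp(-b)


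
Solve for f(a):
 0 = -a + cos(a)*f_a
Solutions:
 f(a) = C1 + Integral(a/cos(a), a)


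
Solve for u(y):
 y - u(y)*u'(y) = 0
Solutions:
 u(y) = -sqrt(C1 + y^2)
 u(y) = sqrt(C1 + y^2)


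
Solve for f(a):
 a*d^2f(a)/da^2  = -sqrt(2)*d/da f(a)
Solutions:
 f(a) = C1 + C2*a^(1 - sqrt(2))


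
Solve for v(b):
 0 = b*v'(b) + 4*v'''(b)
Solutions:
 v(b) = C1 + Integral(C2*airyai(-2^(1/3)*b/2) + C3*airybi(-2^(1/3)*b/2), b)


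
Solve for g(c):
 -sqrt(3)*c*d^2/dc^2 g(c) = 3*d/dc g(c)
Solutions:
 g(c) = C1 + C2*c^(1 - sqrt(3))


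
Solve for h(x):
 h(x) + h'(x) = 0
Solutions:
 h(x) = C1*exp(-x)


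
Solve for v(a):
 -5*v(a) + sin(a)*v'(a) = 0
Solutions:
 v(a) = C1*sqrt(cos(a) - 1)*(cos(a)^2 - 2*cos(a) + 1)/(sqrt(cos(a) + 1)*(cos(a)^2 + 2*cos(a) + 1))


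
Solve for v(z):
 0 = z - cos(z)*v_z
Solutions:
 v(z) = C1 + Integral(z/cos(z), z)


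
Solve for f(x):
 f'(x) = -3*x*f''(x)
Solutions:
 f(x) = C1 + C2*x^(2/3)


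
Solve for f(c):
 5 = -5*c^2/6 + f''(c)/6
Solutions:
 f(c) = C1 + C2*c + 5*c^4/12 + 15*c^2


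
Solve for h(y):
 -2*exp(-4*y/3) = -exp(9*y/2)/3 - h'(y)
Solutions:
 h(y) = C1 - 2*exp(9*y/2)/27 - 3*exp(-4*y/3)/2


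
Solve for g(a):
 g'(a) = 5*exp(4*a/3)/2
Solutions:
 g(a) = C1 + 15*exp(4*a/3)/8


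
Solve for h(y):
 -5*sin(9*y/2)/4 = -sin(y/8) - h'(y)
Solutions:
 h(y) = C1 + 8*cos(y/8) - 5*cos(9*y/2)/18


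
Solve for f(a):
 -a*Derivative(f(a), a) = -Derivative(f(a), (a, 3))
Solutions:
 f(a) = C1 + Integral(C2*airyai(a) + C3*airybi(a), a)


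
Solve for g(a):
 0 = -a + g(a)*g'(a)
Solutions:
 g(a) = -sqrt(C1 + a^2)
 g(a) = sqrt(C1 + a^2)


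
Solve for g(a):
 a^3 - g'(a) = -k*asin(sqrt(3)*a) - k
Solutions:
 g(a) = C1 + a^4/4 + a*k + k*(a*asin(sqrt(3)*a) + sqrt(3)*sqrt(1 - 3*a^2)/3)


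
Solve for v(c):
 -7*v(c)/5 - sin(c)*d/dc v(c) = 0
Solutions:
 v(c) = C1*(cos(c) + 1)^(7/10)/(cos(c) - 1)^(7/10)


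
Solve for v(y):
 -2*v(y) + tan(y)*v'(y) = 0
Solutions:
 v(y) = C1*sin(y)^2


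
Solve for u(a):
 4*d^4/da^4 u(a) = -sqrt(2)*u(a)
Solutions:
 u(a) = (C1*sin(2^(1/8)*a/2) + C2*cos(2^(1/8)*a/2))*exp(-2^(1/8)*a/2) + (C3*sin(2^(1/8)*a/2) + C4*cos(2^(1/8)*a/2))*exp(2^(1/8)*a/2)


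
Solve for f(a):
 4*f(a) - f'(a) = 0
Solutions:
 f(a) = C1*exp(4*a)


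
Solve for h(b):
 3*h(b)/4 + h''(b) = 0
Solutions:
 h(b) = C1*sin(sqrt(3)*b/2) + C2*cos(sqrt(3)*b/2)


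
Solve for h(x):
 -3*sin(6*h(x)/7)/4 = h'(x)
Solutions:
 3*x/4 + 7*log(cos(6*h(x)/7) - 1)/12 - 7*log(cos(6*h(x)/7) + 1)/12 = C1


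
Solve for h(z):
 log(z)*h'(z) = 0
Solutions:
 h(z) = C1


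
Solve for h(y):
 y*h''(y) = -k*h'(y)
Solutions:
 h(y) = C1 + y^(1 - re(k))*(C2*sin(log(y)*Abs(im(k))) + C3*cos(log(y)*im(k)))


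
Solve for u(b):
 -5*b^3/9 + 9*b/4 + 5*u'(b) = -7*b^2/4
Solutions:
 u(b) = C1 + b^4/36 - 7*b^3/60 - 9*b^2/40


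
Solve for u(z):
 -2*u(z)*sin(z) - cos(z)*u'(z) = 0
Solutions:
 u(z) = C1*cos(z)^2


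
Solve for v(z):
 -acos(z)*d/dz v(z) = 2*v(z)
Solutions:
 v(z) = C1*exp(-2*Integral(1/acos(z), z))


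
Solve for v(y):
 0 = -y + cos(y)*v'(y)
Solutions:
 v(y) = C1 + Integral(y/cos(y), y)


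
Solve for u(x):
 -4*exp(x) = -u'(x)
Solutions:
 u(x) = C1 + 4*exp(x)


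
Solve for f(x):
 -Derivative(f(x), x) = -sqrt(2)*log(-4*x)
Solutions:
 f(x) = C1 + sqrt(2)*x*log(-x) + sqrt(2)*x*(-1 + 2*log(2))


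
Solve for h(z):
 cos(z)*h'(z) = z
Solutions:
 h(z) = C1 + Integral(z/cos(z), z)


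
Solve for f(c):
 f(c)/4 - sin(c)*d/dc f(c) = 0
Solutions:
 f(c) = C1*(cos(c) - 1)^(1/8)/(cos(c) + 1)^(1/8)


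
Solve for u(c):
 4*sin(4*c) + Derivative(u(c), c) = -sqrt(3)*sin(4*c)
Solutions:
 u(c) = C1 + sqrt(3)*cos(4*c)/4 + cos(4*c)


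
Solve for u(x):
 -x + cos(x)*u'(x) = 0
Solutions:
 u(x) = C1 + Integral(x/cos(x), x)


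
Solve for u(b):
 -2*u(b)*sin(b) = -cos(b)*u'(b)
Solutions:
 u(b) = C1/cos(b)^2


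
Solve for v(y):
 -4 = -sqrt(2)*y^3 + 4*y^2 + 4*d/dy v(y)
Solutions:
 v(y) = C1 + sqrt(2)*y^4/16 - y^3/3 - y


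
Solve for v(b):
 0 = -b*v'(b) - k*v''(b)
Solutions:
 v(b) = C1 + C2*sqrt(k)*erf(sqrt(2)*b*sqrt(1/k)/2)


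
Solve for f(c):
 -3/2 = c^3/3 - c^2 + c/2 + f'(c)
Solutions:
 f(c) = C1 - c^4/12 + c^3/3 - c^2/4 - 3*c/2


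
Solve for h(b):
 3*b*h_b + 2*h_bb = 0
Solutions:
 h(b) = C1 + C2*erf(sqrt(3)*b/2)


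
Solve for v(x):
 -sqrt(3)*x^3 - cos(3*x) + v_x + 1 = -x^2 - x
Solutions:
 v(x) = C1 + sqrt(3)*x^4/4 - x^3/3 - x^2/2 - x + sin(3*x)/3


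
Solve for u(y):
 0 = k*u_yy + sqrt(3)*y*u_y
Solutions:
 u(y) = C1 + C2*sqrt(k)*erf(sqrt(2)*3^(1/4)*y*sqrt(1/k)/2)


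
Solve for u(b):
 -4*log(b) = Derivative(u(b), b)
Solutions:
 u(b) = C1 - 4*b*log(b) + 4*b


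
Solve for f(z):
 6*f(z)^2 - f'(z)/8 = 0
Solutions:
 f(z) = -1/(C1 + 48*z)


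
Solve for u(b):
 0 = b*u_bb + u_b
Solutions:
 u(b) = C1 + C2*log(b)


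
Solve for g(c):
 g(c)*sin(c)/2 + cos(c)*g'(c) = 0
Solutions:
 g(c) = C1*sqrt(cos(c))


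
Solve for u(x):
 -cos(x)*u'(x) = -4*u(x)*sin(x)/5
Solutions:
 u(x) = C1/cos(x)^(4/5)


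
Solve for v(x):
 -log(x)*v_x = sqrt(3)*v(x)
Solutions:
 v(x) = C1*exp(-sqrt(3)*li(x))


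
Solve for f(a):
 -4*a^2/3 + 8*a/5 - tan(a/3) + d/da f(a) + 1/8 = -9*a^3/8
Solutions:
 f(a) = C1 - 9*a^4/32 + 4*a^3/9 - 4*a^2/5 - a/8 - 3*log(cos(a/3))


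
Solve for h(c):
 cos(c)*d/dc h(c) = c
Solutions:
 h(c) = C1 + Integral(c/cos(c), c)


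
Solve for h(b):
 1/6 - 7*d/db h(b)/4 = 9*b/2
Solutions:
 h(b) = C1 - 9*b^2/7 + 2*b/21


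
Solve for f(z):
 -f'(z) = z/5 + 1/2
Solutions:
 f(z) = C1 - z^2/10 - z/2


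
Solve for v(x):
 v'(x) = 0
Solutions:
 v(x) = C1


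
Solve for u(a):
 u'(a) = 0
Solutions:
 u(a) = C1


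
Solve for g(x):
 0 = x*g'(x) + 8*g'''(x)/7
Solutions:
 g(x) = C1 + Integral(C2*airyai(-7^(1/3)*x/2) + C3*airybi(-7^(1/3)*x/2), x)


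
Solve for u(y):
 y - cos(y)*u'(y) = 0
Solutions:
 u(y) = C1 + Integral(y/cos(y), y)


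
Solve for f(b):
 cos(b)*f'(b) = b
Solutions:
 f(b) = C1 + Integral(b/cos(b), b)


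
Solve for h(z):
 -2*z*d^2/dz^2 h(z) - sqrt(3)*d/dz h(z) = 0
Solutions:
 h(z) = C1 + C2*z^(1 - sqrt(3)/2)


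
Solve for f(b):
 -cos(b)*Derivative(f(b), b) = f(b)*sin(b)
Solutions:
 f(b) = C1*cos(b)


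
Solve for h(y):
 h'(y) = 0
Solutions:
 h(y) = C1


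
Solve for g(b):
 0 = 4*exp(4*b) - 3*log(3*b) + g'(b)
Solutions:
 g(b) = C1 + 3*b*log(b) + 3*b*(-1 + log(3)) - exp(4*b)


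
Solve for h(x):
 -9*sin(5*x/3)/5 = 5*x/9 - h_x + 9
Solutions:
 h(x) = C1 + 5*x^2/18 + 9*x - 27*cos(5*x/3)/25


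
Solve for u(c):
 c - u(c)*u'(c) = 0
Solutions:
 u(c) = -sqrt(C1 + c^2)
 u(c) = sqrt(C1 + c^2)


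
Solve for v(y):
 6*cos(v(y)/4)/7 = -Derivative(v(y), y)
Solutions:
 6*y/7 - 2*log(sin(v(y)/4) - 1) + 2*log(sin(v(y)/4) + 1) = C1


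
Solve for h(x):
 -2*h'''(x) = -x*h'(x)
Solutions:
 h(x) = C1 + Integral(C2*airyai(2^(2/3)*x/2) + C3*airybi(2^(2/3)*x/2), x)


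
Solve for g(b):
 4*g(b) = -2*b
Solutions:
 g(b) = -b/2


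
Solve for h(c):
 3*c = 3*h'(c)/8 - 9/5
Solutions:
 h(c) = C1 + 4*c^2 + 24*c/5


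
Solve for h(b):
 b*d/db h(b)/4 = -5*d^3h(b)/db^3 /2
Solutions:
 h(b) = C1 + Integral(C2*airyai(-10^(2/3)*b/10) + C3*airybi(-10^(2/3)*b/10), b)


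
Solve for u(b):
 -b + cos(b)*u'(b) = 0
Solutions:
 u(b) = C1 + Integral(b/cos(b), b)


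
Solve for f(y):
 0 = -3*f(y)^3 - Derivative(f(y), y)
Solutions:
 f(y) = -sqrt(2)*sqrt(-1/(C1 - 3*y))/2
 f(y) = sqrt(2)*sqrt(-1/(C1 - 3*y))/2


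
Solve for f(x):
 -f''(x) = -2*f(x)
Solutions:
 f(x) = C1*exp(-sqrt(2)*x) + C2*exp(sqrt(2)*x)


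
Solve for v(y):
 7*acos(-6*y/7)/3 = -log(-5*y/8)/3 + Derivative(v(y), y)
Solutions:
 v(y) = C1 + y*log(-y)/3 + 7*y*acos(-6*y/7)/3 - y*log(2) - y/3 + y*log(5)/3 + 7*sqrt(49 - 36*y^2)/18


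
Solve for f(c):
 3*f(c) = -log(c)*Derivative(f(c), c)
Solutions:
 f(c) = C1*exp(-3*li(c))


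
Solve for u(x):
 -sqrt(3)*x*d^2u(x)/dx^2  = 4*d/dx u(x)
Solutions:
 u(x) = C1 + C2*x^(1 - 4*sqrt(3)/3)


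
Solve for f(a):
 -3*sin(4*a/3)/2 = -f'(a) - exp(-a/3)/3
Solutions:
 f(a) = C1 - 9*cos(4*a/3)/8 + exp(-a/3)


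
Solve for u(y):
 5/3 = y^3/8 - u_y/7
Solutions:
 u(y) = C1 + 7*y^4/32 - 35*y/3


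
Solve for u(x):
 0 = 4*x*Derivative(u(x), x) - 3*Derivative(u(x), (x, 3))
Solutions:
 u(x) = C1 + Integral(C2*airyai(6^(2/3)*x/3) + C3*airybi(6^(2/3)*x/3), x)


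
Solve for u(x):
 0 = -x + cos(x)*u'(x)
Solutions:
 u(x) = C1 + Integral(x/cos(x), x)


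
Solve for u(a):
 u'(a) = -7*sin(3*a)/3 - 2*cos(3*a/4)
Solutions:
 u(a) = C1 - 8*sin(3*a/4)/3 + 7*cos(3*a)/9


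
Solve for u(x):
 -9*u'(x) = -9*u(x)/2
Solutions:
 u(x) = C1*exp(x/2)


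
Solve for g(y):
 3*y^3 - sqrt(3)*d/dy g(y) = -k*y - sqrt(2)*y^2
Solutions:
 g(y) = C1 + sqrt(3)*k*y^2/6 + sqrt(3)*y^4/4 + sqrt(6)*y^3/9


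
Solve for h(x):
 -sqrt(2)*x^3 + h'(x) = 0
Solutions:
 h(x) = C1 + sqrt(2)*x^4/4


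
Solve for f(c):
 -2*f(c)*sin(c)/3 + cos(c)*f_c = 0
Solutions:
 f(c) = C1/cos(c)^(2/3)


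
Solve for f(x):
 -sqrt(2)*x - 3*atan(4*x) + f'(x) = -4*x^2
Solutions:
 f(x) = C1 - 4*x^3/3 + sqrt(2)*x^2/2 + 3*x*atan(4*x) - 3*log(16*x^2 + 1)/8


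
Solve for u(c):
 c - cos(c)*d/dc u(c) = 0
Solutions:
 u(c) = C1 + Integral(c/cos(c), c)


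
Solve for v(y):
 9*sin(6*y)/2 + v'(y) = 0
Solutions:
 v(y) = C1 + 3*cos(6*y)/4


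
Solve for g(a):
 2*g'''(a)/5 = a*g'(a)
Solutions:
 g(a) = C1 + Integral(C2*airyai(2^(2/3)*5^(1/3)*a/2) + C3*airybi(2^(2/3)*5^(1/3)*a/2), a)


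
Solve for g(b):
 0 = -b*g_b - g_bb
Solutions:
 g(b) = C1 + C2*erf(sqrt(2)*b/2)


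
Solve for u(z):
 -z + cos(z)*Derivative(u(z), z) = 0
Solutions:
 u(z) = C1 + Integral(z/cos(z), z)


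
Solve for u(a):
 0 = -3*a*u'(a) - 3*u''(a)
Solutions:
 u(a) = C1 + C2*erf(sqrt(2)*a/2)


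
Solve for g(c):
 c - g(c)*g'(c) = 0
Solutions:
 g(c) = -sqrt(C1 + c^2)
 g(c) = sqrt(C1 + c^2)


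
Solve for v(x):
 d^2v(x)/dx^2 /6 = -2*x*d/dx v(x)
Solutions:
 v(x) = C1 + C2*erf(sqrt(6)*x)


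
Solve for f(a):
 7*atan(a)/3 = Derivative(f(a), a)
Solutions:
 f(a) = C1 + 7*a*atan(a)/3 - 7*log(a^2 + 1)/6


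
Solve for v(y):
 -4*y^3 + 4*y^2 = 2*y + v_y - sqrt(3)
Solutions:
 v(y) = C1 - y^4 + 4*y^3/3 - y^2 + sqrt(3)*y


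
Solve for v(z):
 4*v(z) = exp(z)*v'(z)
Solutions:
 v(z) = C1*exp(-4*exp(-z))


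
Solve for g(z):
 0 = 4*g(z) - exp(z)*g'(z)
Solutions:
 g(z) = C1*exp(-4*exp(-z))


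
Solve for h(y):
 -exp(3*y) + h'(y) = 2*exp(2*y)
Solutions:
 h(y) = C1 + exp(3*y)/3 + exp(2*y)


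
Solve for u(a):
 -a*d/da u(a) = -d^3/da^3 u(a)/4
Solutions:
 u(a) = C1 + Integral(C2*airyai(2^(2/3)*a) + C3*airybi(2^(2/3)*a), a)


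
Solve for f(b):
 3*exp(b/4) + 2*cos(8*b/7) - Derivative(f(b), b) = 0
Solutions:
 f(b) = C1 + 12*exp(b/4) + 7*sin(8*b/7)/4


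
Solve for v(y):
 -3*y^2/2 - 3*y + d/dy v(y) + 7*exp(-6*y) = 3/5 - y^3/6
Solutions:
 v(y) = C1 - y^4/24 + y^3/2 + 3*y^2/2 + 3*y/5 + 7*exp(-6*y)/6


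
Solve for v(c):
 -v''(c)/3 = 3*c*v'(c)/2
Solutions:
 v(c) = C1 + C2*erf(3*c/2)


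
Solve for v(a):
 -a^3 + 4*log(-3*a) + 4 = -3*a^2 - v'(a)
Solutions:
 v(a) = C1 + a^4/4 - a^3 - 4*a*log(-a) - 4*a*log(3)


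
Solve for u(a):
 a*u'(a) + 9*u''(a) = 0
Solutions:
 u(a) = C1 + C2*erf(sqrt(2)*a/6)


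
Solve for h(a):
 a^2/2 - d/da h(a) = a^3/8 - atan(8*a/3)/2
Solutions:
 h(a) = C1 - a^4/32 + a^3/6 + a*atan(8*a/3)/2 - 3*log(64*a^2 + 9)/32


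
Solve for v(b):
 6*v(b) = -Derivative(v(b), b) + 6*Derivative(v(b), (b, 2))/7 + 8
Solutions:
 v(b) = C1*exp(b*(7 - sqrt(1057))/12) + C2*exp(b*(7 + sqrt(1057))/12) + 4/3


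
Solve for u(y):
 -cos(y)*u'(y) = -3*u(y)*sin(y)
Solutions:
 u(y) = C1/cos(y)^3


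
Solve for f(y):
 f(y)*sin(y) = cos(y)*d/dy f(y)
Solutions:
 f(y) = C1/cos(y)


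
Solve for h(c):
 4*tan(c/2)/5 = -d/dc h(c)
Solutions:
 h(c) = C1 + 8*log(cos(c/2))/5


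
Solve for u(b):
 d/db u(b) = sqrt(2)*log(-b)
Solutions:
 u(b) = C1 + sqrt(2)*b*log(-b) - sqrt(2)*b


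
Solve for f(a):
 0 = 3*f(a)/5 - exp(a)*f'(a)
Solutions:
 f(a) = C1*exp(-3*exp(-a)/5)


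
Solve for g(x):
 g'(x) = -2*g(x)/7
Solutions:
 g(x) = C1*exp(-2*x/7)


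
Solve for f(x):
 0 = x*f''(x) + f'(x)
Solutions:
 f(x) = C1 + C2*log(x)


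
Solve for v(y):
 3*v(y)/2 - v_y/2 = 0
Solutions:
 v(y) = C1*exp(3*y)


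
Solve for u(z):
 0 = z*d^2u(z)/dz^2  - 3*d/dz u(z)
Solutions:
 u(z) = C1 + C2*z^4


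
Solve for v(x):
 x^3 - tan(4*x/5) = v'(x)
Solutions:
 v(x) = C1 + x^4/4 + 5*log(cos(4*x/5))/4


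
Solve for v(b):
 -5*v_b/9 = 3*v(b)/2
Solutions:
 v(b) = C1*exp(-27*b/10)


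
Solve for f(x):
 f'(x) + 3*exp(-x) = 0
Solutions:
 f(x) = C1 + 3*exp(-x)


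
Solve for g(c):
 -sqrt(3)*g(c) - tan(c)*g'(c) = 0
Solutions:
 g(c) = C1/sin(c)^(sqrt(3))


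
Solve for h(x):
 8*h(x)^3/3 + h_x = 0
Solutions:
 h(x) = -sqrt(6)*sqrt(-1/(C1 - 8*x))/2
 h(x) = sqrt(6)*sqrt(-1/(C1 - 8*x))/2


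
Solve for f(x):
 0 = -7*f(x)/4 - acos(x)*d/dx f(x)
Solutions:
 f(x) = C1*exp(-7*Integral(1/acos(x), x)/4)


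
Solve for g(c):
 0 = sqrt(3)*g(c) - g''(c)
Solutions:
 g(c) = C1*exp(-3^(1/4)*c) + C2*exp(3^(1/4)*c)


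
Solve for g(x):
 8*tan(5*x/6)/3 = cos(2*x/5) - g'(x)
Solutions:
 g(x) = C1 + 16*log(cos(5*x/6))/5 + 5*sin(2*x/5)/2


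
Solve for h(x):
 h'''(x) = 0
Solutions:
 h(x) = C1 + C2*x + C3*x^2


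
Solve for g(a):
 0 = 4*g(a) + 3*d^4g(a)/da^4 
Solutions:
 g(a) = (C1*sin(3^(3/4)*a/3) + C2*cos(3^(3/4)*a/3))*exp(-3^(3/4)*a/3) + (C3*sin(3^(3/4)*a/3) + C4*cos(3^(3/4)*a/3))*exp(3^(3/4)*a/3)


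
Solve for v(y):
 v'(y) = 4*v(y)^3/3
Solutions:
 v(y) = -sqrt(6)*sqrt(-1/(C1 + 4*y))/2
 v(y) = sqrt(6)*sqrt(-1/(C1 + 4*y))/2


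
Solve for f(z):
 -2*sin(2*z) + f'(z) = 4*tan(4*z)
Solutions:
 f(z) = C1 - log(cos(4*z)) - cos(2*z)


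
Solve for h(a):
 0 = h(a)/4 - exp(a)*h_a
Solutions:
 h(a) = C1*exp(-exp(-a)/4)


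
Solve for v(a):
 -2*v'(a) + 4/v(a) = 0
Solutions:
 v(a) = -sqrt(C1 + 4*a)
 v(a) = sqrt(C1 + 4*a)


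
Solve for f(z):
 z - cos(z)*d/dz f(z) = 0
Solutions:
 f(z) = C1 + Integral(z/cos(z), z)


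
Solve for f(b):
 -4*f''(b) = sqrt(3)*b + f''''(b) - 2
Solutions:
 f(b) = C1 + C2*b + C3*sin(2*b) + C4*cos(2*b) - sqrt(3)*b^3/24 + b^2/4


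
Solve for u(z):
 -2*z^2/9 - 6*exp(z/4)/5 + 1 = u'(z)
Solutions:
 u(z) = C1 - 2*z^3/27 + z - 24*exp(z/4)/5


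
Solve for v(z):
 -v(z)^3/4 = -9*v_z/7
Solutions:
 v(z) = -3*sqrt(2)*sqrt(-1/(C1 + 7*z))
 v(z) = 3*sqrt(2)*sqrt(-1/(C1 + 7*z))


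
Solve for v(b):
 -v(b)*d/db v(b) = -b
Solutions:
 v(b) = -sqrt(C1 + b^2)
 v(b) = sqrt(C1 + b^2)


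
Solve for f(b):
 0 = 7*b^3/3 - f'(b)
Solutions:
 f(b) = C1 + 7*b^4/12


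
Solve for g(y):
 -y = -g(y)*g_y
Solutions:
 g(y) = -sqrt(C1 + y^2)
 g(y) = sqrt(C1 + y^2)


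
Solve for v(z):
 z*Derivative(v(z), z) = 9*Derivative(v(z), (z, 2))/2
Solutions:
 v(z) = C1 + C2*erfi(z/3)


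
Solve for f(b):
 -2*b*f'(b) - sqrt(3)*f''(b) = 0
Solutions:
 f(b) = C1 + C2*erf(3^(3/4)*b/3)


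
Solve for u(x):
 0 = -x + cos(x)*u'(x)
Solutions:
 u(x) = C1 + Integral(x/cos(x), x)


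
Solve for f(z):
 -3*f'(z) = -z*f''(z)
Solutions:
 f(z) = C1 + C2*z^4


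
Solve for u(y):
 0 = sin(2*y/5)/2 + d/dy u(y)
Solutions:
 u(y) = C1 + 5*cos(2*y/5)/4


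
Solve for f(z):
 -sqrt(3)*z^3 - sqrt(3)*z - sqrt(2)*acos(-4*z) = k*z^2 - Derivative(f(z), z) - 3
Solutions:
 f(z) = C1 + k*z^3/3 + sqrt(3)*z^4/4 + sqrt(3)*z^2/2 - 3*z + sqrt(2)*(z*acos(-4*z) + sqrt(1 - 16*z^2)/4)


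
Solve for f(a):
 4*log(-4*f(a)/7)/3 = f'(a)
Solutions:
 -3*Integral(1/(log(-_y) - log(7) + 2*log(2)), (_y, f(a)))/4 = C1 - a


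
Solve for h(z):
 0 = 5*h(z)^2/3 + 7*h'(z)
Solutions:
 h(z) = 21/(C1 + 5*z)


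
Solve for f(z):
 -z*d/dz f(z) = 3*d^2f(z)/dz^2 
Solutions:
 f(z) = C1 + C2*erf(sqrt(6)*z/6)


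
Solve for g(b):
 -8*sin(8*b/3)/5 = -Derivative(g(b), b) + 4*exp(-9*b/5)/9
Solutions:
 g(b) = C1 - 3*cos(8*b/3)/5 - 20*exp(-9*b/5)/81


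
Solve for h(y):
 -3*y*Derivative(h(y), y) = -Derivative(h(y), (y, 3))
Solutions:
 h(y) = C1 + Integral(C2*airyai(3^(1/3)*y) + C3*airybi(3^(1/3)*y), y)


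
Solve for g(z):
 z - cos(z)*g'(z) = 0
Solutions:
 g(z) = C1 + Integral(z/cos(z), z)


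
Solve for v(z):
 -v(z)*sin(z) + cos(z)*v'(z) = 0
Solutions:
 v(z) = C1/cos(z)


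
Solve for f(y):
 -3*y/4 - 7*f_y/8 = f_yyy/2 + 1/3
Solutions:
 f(y) = C1 + C2*sin(sqrt(7)*y/2) + C3*cos(sqrt(7)*y/2) - 3*y^2/7 - 8*y/21


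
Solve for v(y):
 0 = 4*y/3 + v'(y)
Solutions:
 v(y) = C1 - 2*y^2/3


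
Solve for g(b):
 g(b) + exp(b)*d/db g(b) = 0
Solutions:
 g(b) = C1*exp(exp(-b))


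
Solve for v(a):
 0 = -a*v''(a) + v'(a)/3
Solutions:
 v(a) = C1 + C2*a^(4/3)


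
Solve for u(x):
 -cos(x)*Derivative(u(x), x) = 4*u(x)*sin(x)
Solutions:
 u(x) = C1*cos(x)^4


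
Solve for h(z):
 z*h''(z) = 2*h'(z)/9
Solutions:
 h(z) = C1 + C2*z^(11/9)


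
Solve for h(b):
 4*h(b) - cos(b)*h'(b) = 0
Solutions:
 h(b) = C1*(sin(b)^2 + 2*sin(b) + 1)/(sin(b)^2 - 2*sin(b) + 1)


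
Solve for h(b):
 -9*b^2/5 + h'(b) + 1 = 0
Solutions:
 h(b) = C1 + 3*b^3/5 - b


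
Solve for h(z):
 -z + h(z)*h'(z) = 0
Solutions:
 h(z) = -sqrt(C1 + z^2)
 h(z) = sqrt(C1 + z^2)


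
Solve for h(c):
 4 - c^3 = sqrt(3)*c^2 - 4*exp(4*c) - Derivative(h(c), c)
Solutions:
 h(c) = C1 + c^4/4 + sqrt(3)*c^3/3 - 4*c - exp(4*c)


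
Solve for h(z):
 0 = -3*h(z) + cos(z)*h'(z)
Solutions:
 h(z) = C1*(sin(z) + 1)^(3/2)/(sin(z) - 1)^(3/2)


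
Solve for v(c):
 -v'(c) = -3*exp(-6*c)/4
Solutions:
 v(c) = C1 - exp(-6*c)/8


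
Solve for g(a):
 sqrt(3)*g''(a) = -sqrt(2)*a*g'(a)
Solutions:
 g(a) = C1 + C2*erf(6^(3/4)*a/6)


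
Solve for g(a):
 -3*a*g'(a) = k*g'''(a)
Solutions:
 g(a) = C1 + Integral(C2*airyai(3^(1/3)*a*(-1/k)^(1/3)) + C3*airybi(3^(1/3)*a*(-1/k)^(1/3)), a)


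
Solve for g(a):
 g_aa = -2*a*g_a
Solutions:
 g(a) = C1 + C2*erf(a)


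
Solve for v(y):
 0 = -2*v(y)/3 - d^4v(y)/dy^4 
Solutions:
 v(y) = (C1*sin(6^(3/4)*y/6) + C2*cos(6^(3/4)*y/6))*exp(-6^(3/4)*y/6) + (C3*sin(6^(3/4)*y/6) + C4*cos(6^(3/4)*y/6))*exp(6^(3/4)*y/6)


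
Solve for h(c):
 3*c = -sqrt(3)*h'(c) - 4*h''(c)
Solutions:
 h(c) = C1 + C2*exp(-sqrt(3)*c/4) - sqrt(3)*c^2/2 + 4*c


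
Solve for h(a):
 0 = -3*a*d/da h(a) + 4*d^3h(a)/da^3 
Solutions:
 h(a) = C1 + Integral(C2*airyai(6^(1/3)*a/2) + C3*airybi(6^(1/3)*a/2), a)


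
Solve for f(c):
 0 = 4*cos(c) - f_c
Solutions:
 f(c) = C1 + 4*sin(c)


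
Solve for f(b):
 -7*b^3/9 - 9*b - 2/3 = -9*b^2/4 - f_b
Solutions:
 f(b) = C1 + 7*b^4/36 - 3*b^3/4 + 9*b^2/2 + 2*b/3


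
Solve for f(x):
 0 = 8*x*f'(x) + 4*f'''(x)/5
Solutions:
 f(x) = C1 + Integral(C2*airyai(-10^(1/3)*x) + C3*airybi(-10^(1/3)*x), x)


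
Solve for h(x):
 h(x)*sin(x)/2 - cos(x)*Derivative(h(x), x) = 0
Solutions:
 h(x) = C1/sqrt(cos(x))


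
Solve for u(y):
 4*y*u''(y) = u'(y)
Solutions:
 u(y) = C1 + C2*y^(5/4)


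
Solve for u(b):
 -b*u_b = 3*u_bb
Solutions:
 u(b) = C1 + C2*erf(sqrt(6)*b/6)


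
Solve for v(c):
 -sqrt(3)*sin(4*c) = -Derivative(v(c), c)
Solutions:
 v(c) = C1 - sqrt(3)*cos(4*c)/4


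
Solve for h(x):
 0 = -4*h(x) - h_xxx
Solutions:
 h(x) = C3*exp(-2^(2/3)*x) + (C1*sin(2^(2/3)*sqrt(3)*x/2) + C2*cos(2^(2/3)*sqrt(3)*x/2))*exp(2^(2/3)*x/2)


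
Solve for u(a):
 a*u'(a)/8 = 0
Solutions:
 u(a) = C1


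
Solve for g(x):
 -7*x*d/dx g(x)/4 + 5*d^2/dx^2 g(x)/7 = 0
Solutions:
 g(x) = C1 + C2*erfi(7*sqrt(10)*x/20)


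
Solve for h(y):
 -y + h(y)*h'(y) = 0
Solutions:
 h(y) = -sqrt(C1 + y^2)
 h(y) = sqrt(C1 + y^2)


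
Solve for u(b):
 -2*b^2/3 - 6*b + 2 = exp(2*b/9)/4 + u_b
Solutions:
 u(b) = C1 - 2*b^3/9 - 3*b^2 + 2*b - 9*exp(2*b/9)/8


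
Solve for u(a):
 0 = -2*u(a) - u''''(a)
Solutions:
 u(a) = (C1*sin(2^(3/4)*a/2) + C2*cos(2^(3/4)*a/2))*exp(-2^(3/4)*a/2) + (C3*sin(2^(3/4)*a/2) + C4*cos(2^(3/4)*a/2))*exp(2^(3/4)*a/2)


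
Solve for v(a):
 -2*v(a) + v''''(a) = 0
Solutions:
 v(a) = C1*exp(-2^(1/4)*a) + C2*exp(2^(1/4)*a) + C3*sin(2^(1/4)*a) + C4*cos(2^(1/4)*a)


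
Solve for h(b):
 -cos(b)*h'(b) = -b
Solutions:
 h(b) = C1 + Integral(b/cos(b), b)


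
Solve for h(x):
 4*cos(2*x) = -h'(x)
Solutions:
 h(x) = C1 - 2*sin(2*x)


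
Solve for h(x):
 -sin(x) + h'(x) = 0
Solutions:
 h(x) = C1 - cos(x)
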